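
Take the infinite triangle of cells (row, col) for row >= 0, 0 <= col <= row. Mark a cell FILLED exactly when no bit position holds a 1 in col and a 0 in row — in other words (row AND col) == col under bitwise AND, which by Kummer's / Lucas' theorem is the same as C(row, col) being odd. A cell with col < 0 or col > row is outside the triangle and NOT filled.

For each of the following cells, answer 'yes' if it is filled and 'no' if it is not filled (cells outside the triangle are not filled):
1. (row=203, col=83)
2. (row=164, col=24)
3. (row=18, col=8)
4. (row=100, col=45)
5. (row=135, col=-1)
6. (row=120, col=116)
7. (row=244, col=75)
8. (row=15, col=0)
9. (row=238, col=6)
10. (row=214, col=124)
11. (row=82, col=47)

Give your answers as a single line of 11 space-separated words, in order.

Answer: no no no no no no no yes yes no no

Derivation:
(203,83): row=0b11001011, col=0b1010011, row AND col = 0b1000011 = 67; 67 != 83 -> empty
(164,24): row=0b10100100, col=0b11000, row AND col = 0b0 = 0; 0 != 24 -> empty
(18,8): row=0b10010, col=0b1000, row AND col = 0b0 = 0; 0 != 8 -> empty
(100,45): row=0b1100100, col=0b101101, row AND col = 0b100100 = 36; 36 != 45 -> empty
(135,-1): col outside [0, 135] -> not filled
(120,116): row=0b1111000, col=0b1110100, row AND col = 0b1110000 = 112; 112 != 116 -> empty
(244,75): row=0b11110100, col=0b1001011, row AND col = 0b1000000 = 64; 64 != 75 -> empty
(15,0): row=0b1111, col=0b0, row AND col = 0b0 = 0; 0 == 0 -> filled
(238,6): row=0b11101110, col=0b110, row AND col = 0b110 = 6; 6 == 6 -> filled
(214,124): row=0b11010110, col=0b1111100, row AND col = 0b1010100 = 84; 84 != 124 -> empty
(82,47): row=0b1010010, col=0b101111, row AND col = 0b10 = 2; 2 != 47 -> empty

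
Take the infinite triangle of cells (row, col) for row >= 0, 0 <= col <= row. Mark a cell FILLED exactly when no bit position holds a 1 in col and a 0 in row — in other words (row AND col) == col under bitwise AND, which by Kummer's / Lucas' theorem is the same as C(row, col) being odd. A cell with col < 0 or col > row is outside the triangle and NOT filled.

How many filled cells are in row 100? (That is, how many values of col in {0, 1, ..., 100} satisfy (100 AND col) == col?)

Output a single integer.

100 in binary = 1100100
popcount(100) = number of 1-bits in 1100100 = 3
A col c satisfies (100 AND c) == c iff every set bit of c is also set in 100; each of the 3 set bits of 100 can independently be on or off in c.
count = 2^3 = 8

Answer: 8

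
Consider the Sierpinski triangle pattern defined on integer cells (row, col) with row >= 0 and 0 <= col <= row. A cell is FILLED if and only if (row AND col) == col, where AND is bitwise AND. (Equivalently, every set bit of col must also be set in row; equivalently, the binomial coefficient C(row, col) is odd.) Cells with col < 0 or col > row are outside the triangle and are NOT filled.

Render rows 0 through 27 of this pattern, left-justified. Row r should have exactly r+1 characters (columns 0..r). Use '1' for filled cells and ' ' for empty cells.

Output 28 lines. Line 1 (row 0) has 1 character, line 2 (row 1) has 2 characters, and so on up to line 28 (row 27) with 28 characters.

r0=0: 1
r1=1: 11
r2=10: 1 1
r3=11: 1111
r4=100: 1   1
r5=101: 11  11
r6=110: 1 1 1 1
r7=111: 11111111
r8=1000: 1       1
r9=1001: 11      11
r10=1010: 1 1     1 1
r11=1011: 1111    1111
r12=1100: 1   1   1   1
r13=1101: 11  11  11  11
r14=1110: 1 1 1 1 1 1 1 1
r15=1111: 1111111111111111
r16=10000: 1               1
r17=10001: 11              11
r18=10010: 1 1             1 1
r19=10011: 1111            1111
r20=10100: 1   1           1   1
r21=10101: 11  11          11  11
r22=10110: 1 1 1 1         1 1 1 1
r23=10111: 11111111        11111111
r24=11000: 1       1       1       1
r25=11001: 11      11      11      11
r26=11010: 1 1     1 1     1 1     1 1
r27=11011: 1111    1111    1111    1111

Answer: 1
11
1 1
1111
1   1
11  11
1 1 1 1
11111111
1       1
11      11
1 1     1 1
1111    1111
1   1   1   1
11  11  11  11
1 1 1 1 1 1 1 1
1111111111111111
1               1
11              11
1 1             1 1
1111            1111
1   1           1   1
11  11          11  11
1 1 1 1         1 1 1 1
11111111        11111111
1       1       1       1
11      11      11      11
1 1     1 1     1 1     1 1
1111    1111    1111    1111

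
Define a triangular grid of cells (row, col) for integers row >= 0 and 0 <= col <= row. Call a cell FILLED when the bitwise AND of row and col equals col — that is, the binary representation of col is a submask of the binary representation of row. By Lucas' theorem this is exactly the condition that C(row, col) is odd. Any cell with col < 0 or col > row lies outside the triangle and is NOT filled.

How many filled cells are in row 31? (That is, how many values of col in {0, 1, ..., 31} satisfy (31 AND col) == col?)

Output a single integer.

31 in binary = 11111
popcount(31) = number of 1-bits in 11111 = 5
A col c satisfies (31 AND c) == c iff every set bit of c is also set in 31; each of the 5 set bits of 31 can independently be on or off in c.
count = 2^5 = 32

Answer: 32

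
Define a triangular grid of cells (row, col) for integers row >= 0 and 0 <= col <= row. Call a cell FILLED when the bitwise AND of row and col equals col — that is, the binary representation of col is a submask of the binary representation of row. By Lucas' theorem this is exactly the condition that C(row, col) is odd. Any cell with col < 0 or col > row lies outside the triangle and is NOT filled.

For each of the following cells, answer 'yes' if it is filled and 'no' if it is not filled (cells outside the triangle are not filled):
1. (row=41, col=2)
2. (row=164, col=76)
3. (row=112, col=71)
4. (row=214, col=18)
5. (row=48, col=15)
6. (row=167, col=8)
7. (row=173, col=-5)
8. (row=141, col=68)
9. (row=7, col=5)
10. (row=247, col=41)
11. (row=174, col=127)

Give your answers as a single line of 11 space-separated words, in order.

Answer: no no no yes no no no no yes no no

Derivation:
(41,2): row=0b101001, col=0b10, row AND col = 0b0 = 0; 0 != 2 -> empty
(164,76): row=0b10100100, col=0b1001100, row AND col = 0b100 = 4; 4 != 76 -> empty
(112,71): row=0b1110000, col=0b1000111, row AND col = 0b1000000 = 64; 64 != 71 -> empty
(214,18): row=0b11010110, col=0b10010, row AND col = 0b10010 = 18; 18 == 18 -> filled
(48,15): row=0b110000, col=0b1111, row AND col = 0b0 = 0; 0 != 15 -> empty
(167,8): row=0b10100111, col=0b1000, row AND col = 0b0 = 0; 0 != 8 -> empty
(173,-5): col outside [0, 173] -> not filled
(141,68): row=0b10001101, col=0b1000100, row AND col = 0b100 = 4; 4 != 68 -> empty
(7,5): row=0b111, col=0b101, row AND col = 0b101 = 5; 5 == 5 -> filled
(247,41): row=0b11110111, col=0b101001, row AND col = 0b100001 = 33; 33 != 41 -> empty
(174,127): row=0b10101110, col=0b1111111, row AND col = 0b101110 = 46; 46 != 127 -> empty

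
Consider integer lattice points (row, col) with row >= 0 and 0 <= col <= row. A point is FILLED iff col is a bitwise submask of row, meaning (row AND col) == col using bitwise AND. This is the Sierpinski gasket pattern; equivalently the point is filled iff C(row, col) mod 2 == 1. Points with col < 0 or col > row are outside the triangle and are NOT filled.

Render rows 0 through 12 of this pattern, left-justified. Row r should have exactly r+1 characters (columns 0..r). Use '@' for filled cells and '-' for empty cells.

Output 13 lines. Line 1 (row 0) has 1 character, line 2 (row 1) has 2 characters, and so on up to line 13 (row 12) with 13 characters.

Answer: @
@@
@-@
@@@@
@---@
@@--@@
@-@-@-@
@@@@@@@@
@-------@
@@------@@
@-@-----@-@
@@@@----@@@@
@---@---@---@

Derivation:
r0=0: @
r1=1: @@
r2=10: @-@
r3=11: @@@@
r4=100: @---@
r5=101: @@--@@
r6=110: @-@-@-@
r7=111: @@@@@@@@
r8=1000: @-------@
r9=1001: @@------@@
r10=1010: @-@-----@-@
r11=1011: @@@@----@@@@
r12=1100: @---@---@---@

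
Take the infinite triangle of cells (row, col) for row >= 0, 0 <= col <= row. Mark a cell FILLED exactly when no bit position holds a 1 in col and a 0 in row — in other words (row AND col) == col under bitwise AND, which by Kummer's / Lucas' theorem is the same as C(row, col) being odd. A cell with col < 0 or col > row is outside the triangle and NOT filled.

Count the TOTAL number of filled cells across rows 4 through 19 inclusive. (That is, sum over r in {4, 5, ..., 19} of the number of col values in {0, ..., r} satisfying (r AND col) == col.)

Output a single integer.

r4=100 pc1: +2 =2
r5=101 pc2: +4 =6
r6=110 pc2: +4 =10
r7=111 pc3: +8 =18
r8=1000 pc1: +2 =20
r9=1001 pc2: +4 =24
r10=1010 pc2: +4 =28
r11=1011 pc3: +8 =36
r12=1100 pc2: +4 =40
r13=1101 pc3: +8 =48
r14=1110 pc3: +8 =56
r15=1111 pc4: +16 =72
r16=10000 pc1: +2 =74
r17=10001 pc2: +4 =78
r18=10010 pc2: +4 =82
r19=10011 pc3: +8 =90

Answer: 90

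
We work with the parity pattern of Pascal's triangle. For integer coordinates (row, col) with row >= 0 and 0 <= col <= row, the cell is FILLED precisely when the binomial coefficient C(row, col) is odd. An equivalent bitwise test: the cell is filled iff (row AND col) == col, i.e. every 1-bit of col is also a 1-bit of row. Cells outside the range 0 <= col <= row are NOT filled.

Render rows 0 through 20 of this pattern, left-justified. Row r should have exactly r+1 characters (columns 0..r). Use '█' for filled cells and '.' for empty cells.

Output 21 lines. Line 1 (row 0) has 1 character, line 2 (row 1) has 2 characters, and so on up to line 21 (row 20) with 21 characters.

Answer: █
██
█.█
████
█...█
██..██
█.█.█.█
████████
█.......█
██......██
█.█.....█.█
████....████
█...█...█...█
██..██..██..██
█.█.█.█.█.█.█.█
████████████████
█...............█
██..............██
█.█.............█.█
████............████
█...█...........█...█

Derivation:
r0=0: █
r1=1: ██
r2=10: █.█
r3=11: ████
r4=100: █...█
r5=101: ██..██
r6=110: █.█.█.█
r7=111: ████████
r8=1000: █.......█
r9=1001: ██......██
r10=1010: █.█.....█.█
r11=1011: ████....████
r12=1100: █...█...█...█
r13=1101: ██..██..██..██
r14=1110: █.█.█.█.█.█.█.█
r15=1111: ████████████████
r16=10000: █...............█
r17=10001: ██..............██
r18=10010: █.█.............█.█
r19=10011: ████............████
r20=10100: █...█...........█...█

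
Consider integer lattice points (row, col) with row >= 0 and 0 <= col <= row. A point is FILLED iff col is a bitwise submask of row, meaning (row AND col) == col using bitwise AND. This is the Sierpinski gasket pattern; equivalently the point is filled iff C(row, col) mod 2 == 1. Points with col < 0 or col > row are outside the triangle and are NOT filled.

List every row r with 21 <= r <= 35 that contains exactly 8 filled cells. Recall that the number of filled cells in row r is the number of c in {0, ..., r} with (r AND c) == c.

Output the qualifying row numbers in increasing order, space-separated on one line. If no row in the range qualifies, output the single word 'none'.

Answer: 21 22 25 26 28 35

Derivation:
Row r has 2^popcount(r) filled cells, so we need popcount(r) = log2(8) = 3.
Scan r = 21..35 and keep those with exactly 3 one-bits:
r=21=10101 popcount=3 -> KEEP
r=22=10110 popcount=3 -> KEEP
r=23=10111 popcount=4 -> skip
r=24=11000 popcount=2 -> skip
r=25=11001 popcount=3 -> KEEP
r=26=11010 popcount=3 -> KEEP
r=27=11011 popcount=4 -> skip
r=28=11100 popcount=3 -> KEEP
r=29=11101 popcount=4 -> skip
r=30=11110 popcount=4 -> skip
r=31=11111 popcount=5 -> skip
r=32=100000 popcount=1 -> skip
r=33=100001 popcount=2 -> skip
r=34=100010 popcount=2 -> skip
r=35=100011 popcount=3 -> KEEP
Kept rows: 21 22 25 26 28 35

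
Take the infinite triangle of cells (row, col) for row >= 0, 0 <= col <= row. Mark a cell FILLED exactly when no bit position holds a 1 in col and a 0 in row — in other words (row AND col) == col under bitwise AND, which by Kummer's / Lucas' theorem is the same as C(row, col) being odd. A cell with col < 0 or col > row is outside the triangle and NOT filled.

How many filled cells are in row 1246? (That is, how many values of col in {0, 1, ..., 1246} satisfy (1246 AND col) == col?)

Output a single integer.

Answer: 128

Derivation:
1246 in binary = 10011011110
popcount(1246) = number of 1-bits in 10011011110 = 7
A col c satisfies (1246 AND c) == c iff every set bit of c is also set in 1246; each of the 7 set bits of 1246 can independently be on or off in c.
count = 2^7 = 128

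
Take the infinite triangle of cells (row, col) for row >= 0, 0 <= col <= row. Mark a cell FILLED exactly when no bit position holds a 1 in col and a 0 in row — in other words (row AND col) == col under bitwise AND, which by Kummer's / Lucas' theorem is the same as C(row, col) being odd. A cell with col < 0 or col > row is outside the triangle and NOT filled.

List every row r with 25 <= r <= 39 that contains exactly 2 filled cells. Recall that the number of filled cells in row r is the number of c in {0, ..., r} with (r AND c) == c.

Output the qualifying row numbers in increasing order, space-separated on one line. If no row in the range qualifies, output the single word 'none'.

Answer: 32

Derivation:
Row r has 2^popcount(r) filled cells, so we need popcount(r) = log2(2) = 1.
Scan r = 25..39 and keep those with exactly 1 one-bits:
r=25=11001 popcount=3 -> skip
r=26=11010 popcount=3 -> skip
r=27=11011 popcount=4 -> skip
r=28=11100 popcount=3 -> skip
r=29=11101 popcount=4 -> skip
r=30=11110 popcount=4 -> skip
r=31=11111 popcount=5 -> skip
r=32=100000 popcount=1 -> KEEP
r=33=100001 popcount=2 -> skip
r=34=100010 popcount=2 -> skip
r=35=100011 popcount=3 -> skip
r=36=100100 popcount=2 -> skip
r=37=100101 popcount=3 -> skip
r=38=100110 popcount=3 -> skip
r=39=100111 popcount=4 -> skip
Kept rows: 32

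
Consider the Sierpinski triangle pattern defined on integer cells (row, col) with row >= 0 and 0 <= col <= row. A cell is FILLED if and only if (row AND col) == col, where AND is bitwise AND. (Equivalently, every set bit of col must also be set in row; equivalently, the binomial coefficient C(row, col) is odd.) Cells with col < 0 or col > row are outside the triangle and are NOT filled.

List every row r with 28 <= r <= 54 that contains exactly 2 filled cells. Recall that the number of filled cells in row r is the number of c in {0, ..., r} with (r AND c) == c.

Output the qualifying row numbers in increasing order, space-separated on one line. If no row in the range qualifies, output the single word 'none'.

Row r has 2^popcount(r) filled cells, so we need popcount(r) = log2(2) = 1.
Scan r = 28..54 and keep those with exactly 1 one-bits:
r=28=11100 popcount=3 -> skip
r=29=11101 popcount=4 -> skip
r=30=11110 popcount=4 -> skip
r=31=11111 popcount=5 -> skip
r=32=100000 popcount=1 -> KEEP
r=33=100001 popcount=2 -> skip
r=34=100010 popcount=2 -> skip
r=35=100011 popcount=3 -> skip
r=36=100100 popcount=2 -> skip
r=37=100101 popcount=3 -> skip
r=38=100110 popcount=3 -> skip
r=39=100111 popcount=4 -> skip
r=40=101000 popcount=2 -> skip
r=41=101001 popcount=3 -> skip
r=42=101010 popcount=3 -> skip
r=43=101011 popcount=4 -> skip
r=44=101100 popcount=3 -> skip
r=45=101101 popcount=4 -> skip
r=46=101110 popcount=4 -> skip
r=47=101111 popcount=5 -> skip
r=48=110000 popcount=2 -> skip
r=49=110001 popcount=3 -> skip
r=50=110010 popcount=3 -> skip
r=51=110011 popcount=4 -> skip
r=52=110100 popcount=3 -> skip
r=53=110101 popcount=4 -> skip
r=54=110110 popcount=4 -> skip
Kept rows: 32

Answer: 32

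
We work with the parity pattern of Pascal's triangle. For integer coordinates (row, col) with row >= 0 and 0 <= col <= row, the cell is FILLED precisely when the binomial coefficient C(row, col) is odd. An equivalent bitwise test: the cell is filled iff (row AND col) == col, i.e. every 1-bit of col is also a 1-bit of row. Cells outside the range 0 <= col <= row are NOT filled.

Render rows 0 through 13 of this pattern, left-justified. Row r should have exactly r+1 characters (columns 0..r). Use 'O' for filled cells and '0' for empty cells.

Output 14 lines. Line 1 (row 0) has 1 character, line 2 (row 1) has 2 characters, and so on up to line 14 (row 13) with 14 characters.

Answer: O
OO
O0O
OOOO
O000O
OO00OO
O0O0O0O
OOOOOOOO
O0000000O
OO000000OO
O0O00000O0O
OOOO0000OOOO
O000O000O000O
OO00OO00OO00OO

Derivation:
r0=0: O
r1=1: OO
r2=10: O0O
r3=11: OOOO
r4=100: O000O
r5=101: OO00OO
r6=110: O0O0O0O
r7=111: OOOOOOOO
r8=1000: O0000000O
r9=1001: OO000000OO
r10=1010: O0O00000O0O
r11=1011: OOOO0000OOOO
r12=1100: O000O000O000O
r13=1101: OO00OO00OO00OO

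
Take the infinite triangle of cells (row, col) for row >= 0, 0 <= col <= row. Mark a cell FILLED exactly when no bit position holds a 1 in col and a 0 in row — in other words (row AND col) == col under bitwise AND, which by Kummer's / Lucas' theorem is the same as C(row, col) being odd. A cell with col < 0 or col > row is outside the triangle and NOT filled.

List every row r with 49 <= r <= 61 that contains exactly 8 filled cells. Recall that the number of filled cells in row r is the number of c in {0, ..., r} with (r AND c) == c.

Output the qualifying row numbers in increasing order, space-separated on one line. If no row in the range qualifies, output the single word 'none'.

Answer: 49 50 52 56

Derivation:
Row r has 2^popcount(r) filled cells, so we need popcount(r) = log2(8) = 3.
Scan r = 49..61 and keep those with exactly 3 one-bits:
r=49=110001 popcount=3 -> KEEP
r=50=110010 popcount=3 -> KEEP
r=51=110011 popcount=4 -> skip
r=52=110100 popcount=3 -> KEEP
r=53=110101 popcount=4 -> skip
r=54=110110 popcount=4 -> skip
r=55=110111 popcount=5 -> skip
r=56=111000 popcount=3 -> KEEP
r=57=111001 popcount=4 -> skip
r=58=111010 popcount=4 -> skip
r=59=111011 popcount=5 -> skip
r=60=111100 popcount=4 -> skip
r=61=111101 popcount=5 -> skip
Kept rows: 49 50 52 56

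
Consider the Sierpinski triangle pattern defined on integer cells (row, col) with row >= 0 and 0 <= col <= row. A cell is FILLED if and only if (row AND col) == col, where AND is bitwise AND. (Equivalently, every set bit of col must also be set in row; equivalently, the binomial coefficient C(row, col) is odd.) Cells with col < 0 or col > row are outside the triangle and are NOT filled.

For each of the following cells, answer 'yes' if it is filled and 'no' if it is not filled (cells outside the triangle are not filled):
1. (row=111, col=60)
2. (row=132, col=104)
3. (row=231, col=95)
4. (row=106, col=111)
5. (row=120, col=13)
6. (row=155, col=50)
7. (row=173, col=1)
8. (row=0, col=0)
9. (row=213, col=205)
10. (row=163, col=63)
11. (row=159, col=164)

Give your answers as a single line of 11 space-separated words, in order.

Answer: no no no no no no yes yes no no no

Derivation:
(111,60): row=0b1101111, col=0b111100, row AND col = 0b101100 = 44; 44 != 60 -> empty
(132,104): row=0b10000100, col=0b1101000, row AND col = 0b0 = 0; 0 != 104 -> empty
(231,95): row=0b11100111, col=0b1011111, row AND col = 0b1000111 = 71; 71 != 95 -> empty
(106,111): col outside [0, 106] -> not filled
(120,13): row=0b1111000, col=0b1101, row AND col = 0b1000 = 8; 8 != 13 -> empty
(155,50): row=0b10011011, col=0b110010, row AND col = 0b10010 = 18; 18 != 50 -> empty
(173,1): row=0b10101101, col=0b1, row AND col = 0b1 = 1; 1 == 1 -> filled
(0,0): row=0b0, col=0b0, row AND col = 0b0 = 0; 0 == 0 -> filled
(213,205): row=0b11010101, col=0b11001101, row AND col = 0b11000101 = 197; 197 != 205 -> empty
(163,63): row=0b10100011, col=0b111111, row AND col = 0b100011 = 35; 35 != 63 -> empty
(159,164): col outside [0, 159] -> not filled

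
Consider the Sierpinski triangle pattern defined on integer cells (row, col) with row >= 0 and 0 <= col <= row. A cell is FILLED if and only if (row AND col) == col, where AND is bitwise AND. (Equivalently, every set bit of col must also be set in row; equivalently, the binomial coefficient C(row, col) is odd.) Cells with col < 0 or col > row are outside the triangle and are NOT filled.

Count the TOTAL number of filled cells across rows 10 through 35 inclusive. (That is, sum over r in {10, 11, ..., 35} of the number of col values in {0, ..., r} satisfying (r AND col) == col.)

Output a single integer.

r10=1010 pc2: +4 =4
r11=1011 pc3: +8 =12
r12=1100 pc2: +4 =16
r13=1101 pc3: +8 =24
r14=1110 pc3: +8 =32
r15=1111 pc4: +16 =48
r16=10000 pc1: +2 =50
r17=10001 pc2: +4 =54
r18=10010 pc2: +4 =58
r19=10011 pc3: +8 =66
r20=10100 pc2: +4 =70
r21=10101 pc3: +8 =78
r22=10110 pc3: +8 =86
r23=10111 pc4: +16 =102
r24=11000 pc2: +4 =106
r25=11001 pc3: +8 =114
r26=11010 pc3: +8 =122
r27=11011 pc4: +16 =138
r28=11100 pc3: +8 =146
r29=11101 pc4: +16 =162
r30=11110 pc4: +16 =178
r31=11111 pc5: +32 =210
r32=100000 pc1: +2 =212
r33=100001 pc2: +4 =216
r34=100010 pc2: +4 =220
r35=100011 pc3: +8 =228

Answer: 228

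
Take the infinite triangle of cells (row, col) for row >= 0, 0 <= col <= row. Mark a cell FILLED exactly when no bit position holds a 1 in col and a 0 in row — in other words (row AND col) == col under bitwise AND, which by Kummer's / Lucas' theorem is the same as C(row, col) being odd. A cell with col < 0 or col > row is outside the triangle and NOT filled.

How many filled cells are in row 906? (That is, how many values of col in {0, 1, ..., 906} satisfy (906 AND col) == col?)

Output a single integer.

Answer: 32

Derivation:
906 in binary = 1110001010
popcount(906) = number of 1-bits in 1110001010 = 5
A col c satisfies (906 AND c) == c iff every set bit of c is also set in 906; each of the 5 set bits of 906 can independently be on or off in c.
count = 2^5 = 32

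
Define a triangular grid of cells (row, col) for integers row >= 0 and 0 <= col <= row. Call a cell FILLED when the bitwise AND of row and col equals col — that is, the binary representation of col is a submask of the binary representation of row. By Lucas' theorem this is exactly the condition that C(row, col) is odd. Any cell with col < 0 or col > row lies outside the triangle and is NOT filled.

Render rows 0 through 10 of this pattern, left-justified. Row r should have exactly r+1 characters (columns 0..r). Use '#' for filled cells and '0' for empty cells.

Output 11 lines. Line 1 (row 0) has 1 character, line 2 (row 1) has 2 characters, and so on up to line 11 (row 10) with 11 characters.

Answer: #
##
#0#
####
#000#
##00##
#0#0#0#
########
#0000000#
##000000##
#0#00000#0#

Derivation:
r0=0: #
r1=1: ##
r2=10: #0#
r3=11: ####
r4=100: #000#
r5=101: ##00##
r6=110: #0#0#0#
r7=111: ########
r8=1000: #0000000#
r9=1001: ##000000##
r10=1010: #0#00000#0#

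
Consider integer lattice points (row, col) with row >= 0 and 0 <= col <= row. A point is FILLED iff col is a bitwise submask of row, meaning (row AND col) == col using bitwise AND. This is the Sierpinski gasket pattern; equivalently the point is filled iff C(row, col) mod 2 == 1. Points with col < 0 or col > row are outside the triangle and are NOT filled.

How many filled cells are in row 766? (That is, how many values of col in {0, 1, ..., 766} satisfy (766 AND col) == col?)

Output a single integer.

Answer: 256

Derivation:
766 in binary = 1011111110
popcount(766) = number of 1-bits in 1011111110 = 8
A col c satisfies (766 AND c) == c iff every set bit of c is also set in 766; each of the 8 set bits of 766 can independently be on or off in c.
count = 2^8 = 256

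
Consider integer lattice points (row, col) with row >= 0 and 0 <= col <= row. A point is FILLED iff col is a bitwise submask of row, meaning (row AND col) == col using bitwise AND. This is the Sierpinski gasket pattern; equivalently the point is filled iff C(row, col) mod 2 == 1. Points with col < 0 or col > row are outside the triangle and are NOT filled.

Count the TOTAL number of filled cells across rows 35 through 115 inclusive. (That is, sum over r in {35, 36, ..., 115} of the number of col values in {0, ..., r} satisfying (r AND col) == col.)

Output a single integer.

r35=100011 pc3: +8 =8
r36=100100 pc2: +4 =12
r37=100101 pc3: +8 =20
r38=100110 pc3: +8 =28
r39=100111 pc4: +16 =44
r40=101000 pc2: +4 =48
r41=101001 pc3: +8 =56
r42=101010 pc3: +8 =64
r43=101011 pc4: +16 =80
r44=101100 pc3: +8 =88
r45=101101 pc4: +16 =104
r46=101110 pc4: +16 =120
r47=101111 pc5: +32 =152
r48=110000 pc2: +4 =156
r49=110001 pc3: +8 =164
r50=110010 pc3: +8 =172
r51=110011 pc4: +16 =188
r52=110100 pc3: +8 =196
r53=110101 pc4: +16 =212
r54=110110 pc4: +16 =228
r55=110111 pc5: +32 =260
r56=111000 pc3: +8 =268
r57=111001 pc4: +16 =284
r58=111010 pc4: +16 =300
r59=111011 pc5: +32 =332
r60=111100 pc4: +16 =348
r61=111101 pc5: +32 =380
r62=111110 pc5: +32 =412
r63=111111 pc6: +64 =476
r64=1000000 pc1: +2 =478
r65=1000001 pc2: +4 =482
r66=1000010 pc2: +4 =486
r67=1000011 pc3: +8 =494
r68=1000100 pc2: +4 =498
r69=1000101 pc3: +8 =506
r70=1000110 pc3: +8 =514
r71=1000111 pc4: +16 =530
r72=1001000 pc2: +4 =534
r73=1001001 pc3: +8 =542
r74=1001010 pc3: +8 =550
r75=1001011 pc4: +16 =566
r76=1001100 pc3: +8 =574
r77=1001101 pc4: +16 =590
r78=1001110 pc4: +16 =606
r79=1001111 pc5: +32 =638
r80=1010000 pc2: +4 =642
r81=1010001 pc3: +8 =650
r82=1010010 pc3: +8 =658
r83=1010011 pc4: +16 =674
r84=1010100 pc3: +8 =682
r85=1010101 pc4: +16 =698
r86=1010110 pc4: +16 =714
r87=1010111 pc5: +32 =746
r88=1011000 pc3: +8 =754
r89=1011001 pc4: +16 =770
r90=1011010 pc4: +16 =786
r91=1011011 pc5: +32 =818
r92=1011100 pc4: +16 =834
r93=1011101 pc5: +32 =866
r94=1011110 pc5: +32 =898
r95=1011111 pc6: +64 =962
r96=1100000 pc2: +4 =966
r97=1100001 pc3: +8 =974
r98=1100010 pc3: +8 =982
r99=1100011 pc4: +16 =998
r100=1100100 pc3: +8 =1006
r101=1100101 pc4: +16 =1022
r102=1100110 pc4: +16 =1038
r103=1100111 pc5: +32 =1070
r104=1101000 pc3: +8 =1078
r105=1101001 pc4: +16 =1094
r106=1101010 pc4: +16 =1110
r107=1101011 pc5: +32 =1142
r108=1101100 pc4: +16 =1158
r109=1101101 pc5: +32 =1190
r110=1101110 pc5: +32 =1222
r111=1101111 pc6: +64 =1286
r112=1110000 pc3: +8 =1294
r113=1110001 pc4: +16 =1310
r114=1110010 pc4: +16 =1326
r115=1110011 pc5: +32 =1358

Answer: 1358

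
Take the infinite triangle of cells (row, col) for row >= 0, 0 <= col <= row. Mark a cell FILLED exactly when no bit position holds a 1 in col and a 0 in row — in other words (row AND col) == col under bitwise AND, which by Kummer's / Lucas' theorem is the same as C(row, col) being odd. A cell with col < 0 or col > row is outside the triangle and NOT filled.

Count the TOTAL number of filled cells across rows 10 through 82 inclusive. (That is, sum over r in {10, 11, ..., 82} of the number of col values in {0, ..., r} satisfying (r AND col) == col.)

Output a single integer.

r10=1010 pc2: +4 =4
r11=1011 pc3: +8 =12
r12=1100 pc2: +4 =16
r13=1101 pc3: +8 =24
r14=1110 pc3: +8 =32
r15=1111 pc4: +16 =48
r16=10000 pc1: +2 =50
r17=10001 pc2: +4 =54
r18=10010 pc2: +4 =58
r19=10011 pc3: +8 =66
r20=10100 pc2: +4 =70
r21=10101 pc3: +8 =78
r22=10110 pc3: +8 =86
r23=10111 pc4: +16 =102
r24=11000 pc2: +4 =106
r25=11001 pc3: +8 =114
r26=11010 pc3: +8 =122
r27=11011 pc4: +16 =138
r28=11100 pc3: +8 =146
r29=11101 pc4: +16 =162
r30=11110 pc4: +16 =178
r31=11111 pc5: +32 =210
r32=100000 pc1: +2 =212
r33=100001 pc2: +4 =216
r34=100010 pc2: +4 =220
r35=100011 pc3: +8 =228
r36=100100 pc2: +4 =232
r37=100101 pc3: +8 =240
r38=100110 pc3: +8 =248
r39=100111 pc4: +16 =264
r40=101000 pc2: +4 =268
r41=101001 pc3: +8 =276
r42=101010 pc3: +8 =284
r43=101011 pc4: +16 =300
r44=101100 pc3: +8 =308
r45=101101 pc4: +16 =324
r46=101110 pc4: +16 =340
r47=101111 pc5: +32 =372
r48=110000 pc2: +4 =376
r49=110001 pc3: +8 =384
r50=110010 pc3: +8 =392
r51=110011 pc4: +16 =408
r52=110100 pc3: +8 =416
r53=110101 pc4: +16 =432
r54=110110 pc4: +16 =448
r55=110111 pc5: +32 =480
r56=111000 pc3: +8 =488
r57=111001 pc4: +16 =504
r58=111010 pc4: +16 =520
r59=111011 pc5: +32 =552
r60=111100 pc4: +16 =568
r61=111101 pc5: +32 =600
r62=111110 pc5: +32 =632
r63=111111 pc6: +64 =696
r64=1000000 pc1: +2 =698
r65=1000001 pc2: +4 =702
r66=1000010 pc2: +4 =706
r67=1000011 pc3: +8 =714
r68=1000100 pc2: +4 =718
r69=1000101 pc3: +8 =726
r70=1000110 pc3: +8 =734
r71=1000111 pc4: +16 =750
r72=1001000 pc2: +4 =754
r73=1001001 pc3: +8 =762
r74=1001010 pc3: +8 =770
r75=1001011 pc4: +16 =786
r76=1001100 pc3: +8 =794
r77=1001101 pc4: +16 =810
r78=1001110 pc4: +16 =826
r79=1001111 pc5: +32 =858
r80=1010000 pc2: +4 =862
r81=1010001 pc3: +8 =870
r82=1010010 pc3: +8 =878

Answer: 878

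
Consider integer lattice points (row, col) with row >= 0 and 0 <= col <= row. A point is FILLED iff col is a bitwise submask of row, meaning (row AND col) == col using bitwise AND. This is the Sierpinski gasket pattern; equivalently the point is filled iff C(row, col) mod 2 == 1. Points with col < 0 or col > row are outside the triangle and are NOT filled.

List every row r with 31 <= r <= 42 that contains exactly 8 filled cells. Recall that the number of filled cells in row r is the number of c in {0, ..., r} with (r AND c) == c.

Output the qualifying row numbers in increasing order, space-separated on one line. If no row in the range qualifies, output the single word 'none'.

Row r has 2^popcount(r) filled cells, so we need popcount(r) = log2(8) = 3.
Scan r = 31..42 and keep those with exactly 3 one-bits:
r=31=11111 popcount=5 -> skip
r=32=100000 popcount=1 -> skip
r=33=100001 popcount=2 -> skip
r=34=100010 popcount=2 -> skip
r=35=100011 popcount=3 -> KEEP
r=36=100100 popcount=2 -> skip
r=37=100101 popcount=3 -> KEEP
r=38=100110 popcount=3 -> KEEP
r=39=100111 popcount=4 -> skip
r=40=101000 popcount=2 -> skip
r=41=101001 popcount=3 -> KEEP
r=42=101010 popcount=3 -> KEEP
Kept rows: 35 37 38 41 42

Answer: 35 37 38 41 42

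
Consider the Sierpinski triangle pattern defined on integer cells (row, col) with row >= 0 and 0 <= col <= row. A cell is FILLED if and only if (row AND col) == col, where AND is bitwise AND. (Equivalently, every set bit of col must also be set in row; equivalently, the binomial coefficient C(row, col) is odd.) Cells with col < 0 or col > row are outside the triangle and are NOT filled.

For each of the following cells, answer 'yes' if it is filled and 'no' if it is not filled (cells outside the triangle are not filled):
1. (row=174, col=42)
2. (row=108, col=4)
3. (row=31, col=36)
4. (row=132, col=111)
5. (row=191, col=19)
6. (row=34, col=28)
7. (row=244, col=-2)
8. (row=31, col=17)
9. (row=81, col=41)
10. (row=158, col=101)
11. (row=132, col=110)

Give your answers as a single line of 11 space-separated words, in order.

(174,42): row=0b10101110, col=0b101010, row AND col = 0b101010 = 42; 42 == 42 -> filled
(108,4): row=0b1101100, col=0b100, row AND col = 0b100 = 4; 4 == 4 -> filled
(31,36): col outside [0, 31] -> not filled
(132,111): row=0b10000100, col=0b1101111, row AND col = 0b100 = 4; 4 != 111 -> empty
(191,19): row=0b10111111, col=0b10011, row AND col = 0b10011 = 19; 19 == 19 -> filled
(34,28): row=0b100010, col=0b11100, row AND col = 0b0 = 0; 0 != 28 -> empty
(244,-2): col outside [0, 244] -> not filled
(31,17): row=0b11111, col=0b10001, row AND col = 0b10001 = 17; 17 == 17 -> filled
(81,41): row=0b1010001, col=0b101001, row AND col = 0b1 = 1; 1 != 41 -> empty
(158,101): row=0b10011110, col=0b1100101, row AND col = 0b100 = 4; 4 != 101 -> empty
(132,110): row=0b10000100, col=0b1101110, row AND col = 0b100 = 4; 4 != 110 -> empty

Answer: yes yes no no yes no no yes no no no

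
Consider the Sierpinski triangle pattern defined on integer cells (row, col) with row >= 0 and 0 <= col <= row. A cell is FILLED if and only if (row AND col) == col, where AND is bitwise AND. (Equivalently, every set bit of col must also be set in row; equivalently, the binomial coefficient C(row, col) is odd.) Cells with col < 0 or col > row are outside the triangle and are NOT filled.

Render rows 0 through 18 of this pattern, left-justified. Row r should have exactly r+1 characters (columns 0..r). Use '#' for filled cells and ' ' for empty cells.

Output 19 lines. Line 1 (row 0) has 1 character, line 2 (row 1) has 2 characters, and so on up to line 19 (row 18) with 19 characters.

r0=0: #
r1=1: ##
r2=10: # #
r3=11: ####
r4=100: #   #
r5=101: ##  ##
r6=110: # # # #
r7=111: ########
r8=1000: #       #
r9=1001: ##      ##
r10=1010: # #     # #
r11=1011: ####    ####
r12=1100: #   #   #   #
r13=1101: ##  ##  ##  ##
r14=1110: # # # # # # # #
r15=1111: ################
r16=10000: #               #
r17=10001: ##              ##
r18=10010: # #             # #

Answer: #
##
# #
####
#   #
##  ##
# # # #
########
#       #
##      ##
# #     # #
####    ####
#   #   #   #
##  ##  ##  ##
# # # # # # # #
################
#               #
##              ##
# #             # #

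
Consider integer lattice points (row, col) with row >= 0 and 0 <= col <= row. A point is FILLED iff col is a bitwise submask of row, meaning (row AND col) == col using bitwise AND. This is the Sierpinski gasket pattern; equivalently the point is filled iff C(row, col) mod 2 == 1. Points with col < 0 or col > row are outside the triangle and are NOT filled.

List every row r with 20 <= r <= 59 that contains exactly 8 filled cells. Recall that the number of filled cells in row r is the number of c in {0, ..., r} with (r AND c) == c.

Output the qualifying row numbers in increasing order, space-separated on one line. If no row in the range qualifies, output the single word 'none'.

Answer: 21 22 25 26 28 35 37 38 41 42 44 49 50 52 56

Derivation:
Row r has 2^popcount(r) filled cells, so we need popcount(r) = log2(8) = 3.
Scan r = 20..59 and keep those with exactly 3 one-bits:
r=20=10100 popcount=2 -> skip
r=21=10101 popcount=3 -> KEEP
r=22=10110 popcount=3 -> KEEP
r=23=10111 popcount=4 -> skip
r=24=11000 popcount=2 -> skip
r=25=11001 popcount=3 -> KEEP
r=26=11010 popcount=3 -> KEEP
r=27=11011 popcount=4 -> skip
r=28=11100 popcount=3 -> KEEP
r=29=11101 popcount=4 -> skip
r=30=11110 popcount=4 -> skip
r=31=11111 popcount=5 -> skip
r=32=100000 popcount=1 -> skip
r=33=100001 popcount=2 -> skip
r=34=100010 popcount=2 -> skip
r=35=100011 popcount=3 -> KEEP
r=36=100100 popcount=2 -> skip
r=37=100101 popcount=3 -> KEEP
r=38=100110 popcount=3 -> KEEP
r=39=100111 popcount=4 -> skip
r=40=101000 popcount=2 -> skip
r=41=101001 popcount=3 -> KEEP
r=42=101010 popcount=3 -> KEEP
r=43=101011 popcount=4 -> skip
r=44=101100 popcount=3 -> KEEP
r=45=101101 popcount=4 -> skip
r=46=101110 popcount=4 -> skip
r=47=101111 popcount=5 -> skip
r=48=110000 popcount=2 -> skip
r=49=110001 popcount=3 -> KEEP
r=50=110010 popcount=3 -> KEEP
r=51=110011 popcount=4 -> skip
r=52=110100 popcount=3 -> KEEP
r=53=110101 popcount=4 -> skip
r=54=110110 popcount=4 -> skip
r=55=110111 popcount=5 -> skip
r=56=111000 popcount=3 -> KEEP
r=57=111001 popcount=4 -> skip
r=58=111010 popcount=4 -> skip
r=59=111011 popcount=5 -> skip
Kept rows: 21 22 25 26 28 35 37 38 41 42 44 49 50 52 56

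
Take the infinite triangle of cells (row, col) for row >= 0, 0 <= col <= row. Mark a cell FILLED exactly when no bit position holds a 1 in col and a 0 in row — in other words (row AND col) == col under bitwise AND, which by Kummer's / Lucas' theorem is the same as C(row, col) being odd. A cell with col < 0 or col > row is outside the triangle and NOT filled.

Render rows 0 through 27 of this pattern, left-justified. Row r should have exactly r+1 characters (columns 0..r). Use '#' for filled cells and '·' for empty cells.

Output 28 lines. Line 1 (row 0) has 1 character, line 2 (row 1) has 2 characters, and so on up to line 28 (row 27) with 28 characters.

r0=0: #
r1=1: ##
r2=10: #·#
r3=11: ####
r4=100: #···#
r5=101: ##··##
r6=110: #·#·#·#
r7=111: ########
r8=1000: #·······#
r9=1001: ##······##
r10=1010: #·#·····#·#
r11=1011: ####····####
r12=1100: #···#···#···#
r13=1101: ##··##··##··##
r14=1110: #·#·#·#·#·#·#·#
r15=1111: ################
r16=10000: #···············#
r17=10001: ##··············##
r18=10010: #·#·············#·#
r19=10011: ####············####
r20=10100: #···#···········#···#
r21=10101: ##··##··········##··##
r22=10110: #·#·#·#·········#·#·#·#
r23=10111: ########········########
r24=11000: #·······#·······#·······#
r25=11001: ##······##······##······##
r26=11010: #·#·····#·#·····#·#·····#·#
r27=11011: ####····####····####····####

Answer: #
##
#·#
####
#···#
##··##
#·#·#·#
########
#·······#
##······##
#·#·····#·#
####····####
#···#···#···#
##··##··##··##
#·#·#·#·#·#·#·#
################
#···············#
##··············##
#·#·············#·#
####············####
#···#···········#···#
##··##··········##··##
#·#·#·#·········#·#·#·#
########········########
#·······#·······#·······#
##······##······##······##
#·#·····#·#·····#·#·····#·#
####····####····####····####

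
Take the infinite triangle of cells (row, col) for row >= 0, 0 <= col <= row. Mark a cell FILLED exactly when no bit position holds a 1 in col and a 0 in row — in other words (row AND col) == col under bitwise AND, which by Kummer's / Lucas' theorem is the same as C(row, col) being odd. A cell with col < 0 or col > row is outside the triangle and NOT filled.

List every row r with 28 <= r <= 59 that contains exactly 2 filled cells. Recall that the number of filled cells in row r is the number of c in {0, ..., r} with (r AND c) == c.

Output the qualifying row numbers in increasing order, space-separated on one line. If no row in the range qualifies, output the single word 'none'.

Row r has 2^popcount(r) filled cells, so we need popcount(r) = log2(2) = 1.
Scan r = 28..59 and keep those with exactly 1 one-bits:
r=28=11100 popcount=3 -> skip
r=29=11101 popcount=4 -> skip
r=30=11110 popcount=4 -> skip
r=31=11111 popcount=5 -> skip
r=32=100000 popcount=1 -> KEEP
r=33=100001 popcount=2 -> skip
r=34=100010 popcount=2 -> skip
r=35=100011 popcount=3 -> skip
r=36=100100 popcount=2 -> skip
r=37=100101 popcount=3 -> skip
r=38=100110 popcount=3 -> skip
r=39=100111 popcount=4 -> skip
r=40=101000 popcount=2 -> skip
r=41=101001 popcount=3 -> skip
r=42=101010 popcount=3 -> skip
r=43=101011 popcount=4 -> skip
r=44=101100 popcount=3 -> skip
r=45=101101 popcount=4 -> skip
r=46=101110 popcount=4 -> skip
r=47=101111 popcount=5 -> skip
r=48=110000 popcount=2 -> skip
r=49=110001 popcount=3 -> skip
r=50=110010 popcount=3 -> skip
r=51=110011 popcount=4 -> skip
r=52=110100 popcount=3 -> skip
r=53=110101 popcount=4 -> skip
r=54=110110 popcount=4 -> skip
r=55=110111 popcount=5 -> skip
r=56=111000 popcount=3 -> skip
r=57=111001 popcount=4 -> skip
r=58=111010 popcount=4 -> skip
r=59=111011 popcount=5 -> skip
Kept rows: 32

Answer: 32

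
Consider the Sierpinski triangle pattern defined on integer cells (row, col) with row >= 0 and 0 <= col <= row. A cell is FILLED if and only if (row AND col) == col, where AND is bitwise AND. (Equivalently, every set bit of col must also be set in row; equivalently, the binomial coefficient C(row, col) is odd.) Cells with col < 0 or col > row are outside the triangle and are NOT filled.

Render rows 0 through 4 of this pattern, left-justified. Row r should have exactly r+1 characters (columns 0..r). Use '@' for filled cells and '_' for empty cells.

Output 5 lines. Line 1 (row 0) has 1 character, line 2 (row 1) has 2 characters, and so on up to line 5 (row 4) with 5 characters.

Answer: @
@@
@_@
@@@@
@___@

Derivation:
r0=0: @
r1=1: @@
r2=10: @_@
r3=11: @@@@
r4=100: @___@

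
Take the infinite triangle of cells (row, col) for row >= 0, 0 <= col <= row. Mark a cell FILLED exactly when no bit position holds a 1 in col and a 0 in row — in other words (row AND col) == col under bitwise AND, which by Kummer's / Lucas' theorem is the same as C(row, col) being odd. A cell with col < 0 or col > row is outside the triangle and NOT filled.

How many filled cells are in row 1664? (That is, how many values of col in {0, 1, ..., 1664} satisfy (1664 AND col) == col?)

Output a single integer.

1664 in binary = 11010000000
popcount(1664) = number of 1-bits in 11010000000 = 3
A col c satisfies (1664 AND c) == c iff every set bit of c is also set in 1664; each of the 3 set bits of 1664 can independently be on or off in c.
count = 2^3 = 8

Answer: 8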